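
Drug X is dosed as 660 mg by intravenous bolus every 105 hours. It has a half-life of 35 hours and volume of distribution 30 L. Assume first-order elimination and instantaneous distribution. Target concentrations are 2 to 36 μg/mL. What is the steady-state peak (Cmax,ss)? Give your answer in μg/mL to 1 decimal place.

The dosing interval is 3 half-lives, so f = 2^(−3) = 0.125.
At steady state, R = 1/(1 − 0.125) = 8/7.
Single-dose peak C₀ = D/Vd = 660/30 = 22 μg/mL.
Steady-state peak Cmax,ss = C₀·R = 22 × 8/7 ≈ 25.143 μg/mL.
Peak 25.1 μg/mL vs MTC 36 μg/mL: below toxic threshold.

25.1 μg/mL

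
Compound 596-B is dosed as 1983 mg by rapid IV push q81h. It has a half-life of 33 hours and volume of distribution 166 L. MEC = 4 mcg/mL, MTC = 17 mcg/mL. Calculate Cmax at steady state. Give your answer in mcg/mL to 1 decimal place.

τ/t½ = 81/33 ≈ 2.4545, so fraction remaining f = (1/2)^(81/33) ≈ 0.1824.
Accumulation ratio R = 1/(1 − f) ≈ 1/0.8176 ≈ 1.2231.
Single-dose peak C₀ = D/Vd = 1983/166 ≈ 11.946 mcg/mL.
Cmax,ss = C₀/(1 − f) ≈ 11.946/0.8176 ≈ 14.611 mcg/mL.
Peak 14.6 mcg/mL vs MTC 17 mcg/mL: below toxic threshold.

14.6 mcg/mL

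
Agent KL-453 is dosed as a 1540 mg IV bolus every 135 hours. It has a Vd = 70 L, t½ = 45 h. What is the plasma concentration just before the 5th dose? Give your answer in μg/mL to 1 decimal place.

3.1 μg/mL

f = (1/2)^(τ/t½) = (1/2)^(135/45) ≈ 0.1250.
C₀ = D/Vd = 1540/70 ≈ 22.000 μg/mL.
Before the 5th dose, 4 doses have been given. Superposition: Cmin = C₀·(f + f² + … + f^4).
≈ 22.000 × (0.1250 + 0.0156 + 0.0020 + 0.0002) ≈ 22.000 × 0.1428 ≈ 3.142 μg/mL.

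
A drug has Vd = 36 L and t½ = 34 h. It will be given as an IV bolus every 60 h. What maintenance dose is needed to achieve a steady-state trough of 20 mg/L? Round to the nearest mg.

1727 mg

τ/t½ = 60/34 ≈ 1.7647, so f = (1/2)^(60/34) ≈ 0.294287.
Cmin,ss = (D/Vd)·f/(1−f), so D = Cmin,ss·Vd·(1−f)/f.
D = 20 × 36 × (1−f)/f ≈ 20 × 36 × 2.39804 ≈ 1726.59 mg.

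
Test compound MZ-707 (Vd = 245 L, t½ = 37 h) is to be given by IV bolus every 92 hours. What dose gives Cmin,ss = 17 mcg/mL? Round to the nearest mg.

τ/t½ = 92/37 ≈ 2.4865, so f = (1/2)^(92/37) ≈ 0.178440.
Cmin,ss = (D/Vd)·f/(1−f), so D = Cmin,ss·Vd·(1−f)/f.
D = 17 × 245 × (1−f)/f ≈ 17 × 245 × 4.60412 ≈ 19176.16 mg.

19176 mg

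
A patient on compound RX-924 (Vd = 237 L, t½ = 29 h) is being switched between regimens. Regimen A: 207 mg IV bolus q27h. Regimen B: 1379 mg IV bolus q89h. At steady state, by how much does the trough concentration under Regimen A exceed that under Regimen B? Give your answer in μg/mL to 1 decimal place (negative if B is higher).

0.2 μg/mL

Regimen A: f = (1/2)^(27/29) ≈ 0.5245; Cmin,ss = (207/237)·f/(1−f) ≈ 0.963 μg/mL.
Regimen B: f = (1/2)^(89/29) ≈ 0.1192; Cmin,ss = (1379/237)·f/(1−f) ≈ 0.787 μg/mL.
Difference ≈ 0.963 − 0.787 ≈ 0.176 μg/mL.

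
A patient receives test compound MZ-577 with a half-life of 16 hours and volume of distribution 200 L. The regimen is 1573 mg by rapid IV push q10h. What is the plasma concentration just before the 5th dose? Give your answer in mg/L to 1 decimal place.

11.9 mg/L

f = (1/2)^(τ/t½) = (1/2)^(10/16) ≈ 0.6484.
C₀ = D/Vd = 1573/200 ≈ 7.865 mg/L.
Before the 5th dose, 4 doses have been given. Superposition: Cmin = C₀·(f + f² + … + f^4).
≈ 7.865 × (0.6484 + 0.4204 + 0.2726 + 0.1768) ≈ 7.865 × 1.5182 ≈ 11.941 mg/L.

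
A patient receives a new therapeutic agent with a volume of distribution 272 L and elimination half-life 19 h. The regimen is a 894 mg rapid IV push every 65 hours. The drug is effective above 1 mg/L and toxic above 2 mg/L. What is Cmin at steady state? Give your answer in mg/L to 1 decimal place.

τ/t½ = 65/19 ≈ 3.4211, so fraction remaining f = (1/2)^(65/19) ≈ 0.0934.
At steady state, accumulation factor R = 1/(1 − e^(−kτ)) ≈ 1.1030.
Each bolus raises the concentration by D/Vd = 894/272 ≈ 3.287 mg/L.
Steady-state peak Cmax,ss = C₀·R ≈ 3.287 × 1.1030 ≈ 3.626 mg/L.
One interval later, Cmin,ss = Cmax,ss·e^(−kτ) ≈ 3.626 × 0.0934 ≈ 0.339 mg/L.
Trough 0.3 mg/L vs MEC 1 mg/L: subtherapeutic.

0.3 mg/L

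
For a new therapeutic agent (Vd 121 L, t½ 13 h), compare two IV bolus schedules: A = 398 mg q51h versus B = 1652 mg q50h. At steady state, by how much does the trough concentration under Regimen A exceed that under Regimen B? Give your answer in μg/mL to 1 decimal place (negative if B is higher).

-0.8 μg/mL

Regimen A: f = (1/2)^(51/13) ≈ 0.0659; Cmin,ss = (398/121)·f/(1−f) ≈ 0.232 μg/mL.
Regimen B: f = (1/2)^(50/13) ≈ 0.0695; Cmin,ss = (1652/121)·f/(1−f) ≈ 1.020 μg/mL.
Difference ≈ 0.232 − 1.020 ≈ -0.788 μg/mL.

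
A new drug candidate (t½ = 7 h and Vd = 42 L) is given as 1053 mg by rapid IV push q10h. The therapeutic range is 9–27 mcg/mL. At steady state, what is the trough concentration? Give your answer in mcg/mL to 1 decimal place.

14.8 mcg/mL

Over one 10-h interval, 10/7 ≈ 1.4286 half-lives elapse, leaving f ≈ 0.3715 of each dose.
At steady state, accumulation factor R = 1/(1 − e^(−kτ)) ≈ 1.5911.
Single-dose peak C₀ = D/Vd = 1053/42 ≈ 25.071 mcg/mL.
Cmax,ss = C₀/(1 − f) ≈ 25.071/0.6285 ≈ 39.890 mcg/mL.
One interval later, Cmin,ss = Cmax,ss·e^(−kτ) ≈ 39.890 × 0.3715 ≈ 14.819 mcg/mL.
Trough 14.8 mcg/mL vs MEC 9 mcg/mL: adequate.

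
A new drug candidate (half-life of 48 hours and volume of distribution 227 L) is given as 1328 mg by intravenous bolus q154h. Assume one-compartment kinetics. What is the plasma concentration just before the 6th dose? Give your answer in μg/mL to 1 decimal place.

0.7 μg/mL

f = (1/2)^(τ/t½) = (1/2)^(154/48) ≈ 0.1082.
C₀ = D/Vd = 1328/227 ≈ 5.850 μg/mL.
Before the 6th dose, 5 doses have been given. Superposition: Cmin = C₀·(f + f² + … + f^5).
≈ 5.850 × (0.1082 + 0.0117 + 0.0013 + 0.0001 + 0.0000) ≈ 5.850 × 0.1213 ≈ 0.710 μg/mL.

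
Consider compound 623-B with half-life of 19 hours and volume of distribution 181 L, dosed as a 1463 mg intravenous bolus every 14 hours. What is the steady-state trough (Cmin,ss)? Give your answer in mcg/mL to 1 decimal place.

12.1 mcg/mL

τ/t½ = 14/19 ≈ 0.73684, so fraction remaining f = (1/2)^(14/19) ≈ 0.6001.
Accumulation ratio R = 1/(1 − f) ≈ 1/0.3999 ≈ 2.5006.
Single-dose peak C₀ = D/Vd = 1463/181 ≈ 8.083 mcg/mL.
Cmax,ss = C₀/(1 − f) ≈ 8.083/0.3999 ≈ 20.213 mcg/mL.
Steady-state trough Cmin,ss = Cmax,ss·f ≈ 20.213 × 0.6001 ≈ 12.130 mcg/mL.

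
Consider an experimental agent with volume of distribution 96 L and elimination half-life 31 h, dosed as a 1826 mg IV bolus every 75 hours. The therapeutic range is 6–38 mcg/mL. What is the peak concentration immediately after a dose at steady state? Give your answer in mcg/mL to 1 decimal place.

τ/t½ = 75/31 ≈ 2.4194, so fraction remaining f = (1/2)^(75/31) ≈ 0.1869.
At steady state, accumulation factor R = 1/(1 − e^(−kτ)) ≈ 1.2299.
Single-dose peak C₀ = D/Vd = 1826/96 ≈ 19.021 mcg/mL.
Cmax,ss = C₀/(1 − f) ≈ 19.021/0.8131 ≈ 23.393 mcg/mL.
Peak 23.4 mcg/mL vs MTC 38 mcg/mL: below toxic threshold.

23.4 mcg/mL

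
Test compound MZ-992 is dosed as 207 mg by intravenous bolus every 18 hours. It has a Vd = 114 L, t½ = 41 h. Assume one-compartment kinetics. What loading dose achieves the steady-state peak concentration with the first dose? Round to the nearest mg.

789 mg

f = (1/2)^(18/41) ≈ 0.737633; accumulation ratio R = 1/(1−f) ≈ 3.81145.
Loading dose to hit Cmax,ss on first dose: D_load = D_maint·R ≈ 207 × 3.81145 ≈ 788.97 mg.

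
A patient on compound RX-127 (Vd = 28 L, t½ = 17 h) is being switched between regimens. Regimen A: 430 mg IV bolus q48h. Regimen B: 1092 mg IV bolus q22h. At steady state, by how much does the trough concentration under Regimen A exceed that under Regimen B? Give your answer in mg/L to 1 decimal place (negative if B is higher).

Regimen A: f = (1/2)^(48/17) ≈ 0.1413; Cmin,ss = (430/28)·f/(1−f) ≈ 2.527 mg/L.
Regimen B: f = (1/2)^(22/17) ≈ 0.4078; Cmin,ss = (1092/28)·f/(1−f) ≈ 26.856 mg/L.
Difference ≈ 2.527 − 26.856 ≈ -24.329 mg/L.

-24.3 mg/L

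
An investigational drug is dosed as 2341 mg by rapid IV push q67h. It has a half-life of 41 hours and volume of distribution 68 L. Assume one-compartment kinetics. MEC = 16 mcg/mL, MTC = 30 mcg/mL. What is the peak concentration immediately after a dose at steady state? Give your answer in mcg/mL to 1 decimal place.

50.8 mcg/mL

Over one 67-h interval, 67/41 ≈ 1.6341 half-lives elapse, leaving f ≈ 0.3222 of each dose.
At steady state, accumulation factor R = 1/(1 − e^(−kτ)) ≈ 1.4754.
Single-dose peak C₀ = D/Vd = 2341/68 ≈ 34.426 mcg/mL.
Steady-state peak Cmax,ss = C₀·R ≈ 34.426 × 1.4754 ≈ 50.792 mcg/mL.
Peak 50.8 mcg/mL vs MTC 30 mcg/mL: exceeds toxic threshold.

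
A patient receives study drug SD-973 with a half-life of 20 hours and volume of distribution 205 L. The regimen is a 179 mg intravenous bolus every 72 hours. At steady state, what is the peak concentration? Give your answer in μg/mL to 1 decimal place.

1.0 μg/mL

Over one 72-h interval, 72/20 ≈ 3.6 half-lives elapse, leaving f ≈ 0.0825 of each dose.
At steady state, accumulation factor R = 1/(1 − e^(−kτ)) ≈ 1.0899.
Single-dose peak C₀ = D/Vd = 179/205 ≈ 0.873 μg/mL.
Steady-state peak Cmax,ss = C₀·R ≈ 0.873 × 1.0899 ≈ 0.951 μg/mL.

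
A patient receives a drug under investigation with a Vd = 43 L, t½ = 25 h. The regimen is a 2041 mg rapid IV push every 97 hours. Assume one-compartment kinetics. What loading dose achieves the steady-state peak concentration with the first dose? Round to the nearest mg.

2190 mg

f = (1/2)^(97/25) ≈ 0.067921; accumulation ratio R = 1/(1−f) ≈ 1.07287.
Loading dose to hit Cmax,ss on first dose: D_load = D_maint·R ≈ 2041 × 1.07287 ≈ 2189.73 mg.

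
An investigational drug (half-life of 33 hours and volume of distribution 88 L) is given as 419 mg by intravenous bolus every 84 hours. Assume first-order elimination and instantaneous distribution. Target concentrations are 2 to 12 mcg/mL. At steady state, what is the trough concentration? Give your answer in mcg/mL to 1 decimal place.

1.0 mcg/mL

Over one 84-h interval, 84/33 ≈ 2.5455 half-lives elapse, leaving f ≈ 0.1713 of each dose.
Accumulation ratio R = 1/(1 − f) ≈ 1/0.8287 ≈ 1.2067.
Single-dose peak C₀ = D/Vd = 419/88 ≈ 4.761 mcg/mL.
Cmax,ss = C₀/(1 − f) ≈ 4.761/0.8287 ≈ 5.745 mcg/mL.
Steady-state trough Cmin,ss = Cmax,ss·f ≈ 5.745 × 0.1713 ≈ 0.984 mcg/mL.
Trough 1.0 mcg/mL vs MEC 2 mcg/mL: subtherapeutic.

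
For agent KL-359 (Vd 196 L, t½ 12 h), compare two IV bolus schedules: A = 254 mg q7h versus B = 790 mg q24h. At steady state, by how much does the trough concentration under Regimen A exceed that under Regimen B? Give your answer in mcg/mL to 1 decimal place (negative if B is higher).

Regimen A: f = (1/2)^(7/12) ≈ 0.6674; Cmin,ss = (254/196)·f/(1−f) ≈ 2.600 mcg/mL.
Regimen B: f = (1/2)^(24/12) ≈ 0.2500; Cmin,ss = (790/196)·f/(1−f) ≈ 1.344 mcg/mL.
Difference ≈ 2.600 − 1.344 ≈ 1.256 mcg/mL.

1.3 mcg/mL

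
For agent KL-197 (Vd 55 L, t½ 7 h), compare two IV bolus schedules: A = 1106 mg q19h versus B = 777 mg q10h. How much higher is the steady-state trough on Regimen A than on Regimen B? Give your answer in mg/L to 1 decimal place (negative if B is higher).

Regimen A: f = (1/2)^(19/7) ≈ 0.1524; Cmin,ss = (1106/55)·f/(1−f) ≈ 3.616 mg/L.
Regimen B: f = (1/2)^(10/7) ≈ 0.3715; Cmin,ss = (777/55)·f/(1−f) ≈ 8.350 mg/L.
Difference ≈ 3.616 − 8.350 ≈ -4.734 mg/L.

-4.7 mg/L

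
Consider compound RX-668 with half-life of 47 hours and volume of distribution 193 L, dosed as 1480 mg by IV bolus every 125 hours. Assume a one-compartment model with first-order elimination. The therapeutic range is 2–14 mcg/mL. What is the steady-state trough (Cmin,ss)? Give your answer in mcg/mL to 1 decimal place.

1.4 mcg/mL

k = ln2/t½ = ln2/47 ≈ 0.014748 h⁻¹; fraction remaining f = e^(−kτ) = e^(−0.014748×125) ≈ 0.1583.
Single-dose peak C₀ = D/Vd = 1480/193 ≈ 7.668 mcg/mL.
Steady-state trough Cmin,ss = C₀·f/(1−f) ≈ 7.668 × 0.1583/0.8417 ≈ 1.442 mcg/mL.
Trough 1.4 mcg/mL vs MEC 2 mcg/mL: subtherapeutic.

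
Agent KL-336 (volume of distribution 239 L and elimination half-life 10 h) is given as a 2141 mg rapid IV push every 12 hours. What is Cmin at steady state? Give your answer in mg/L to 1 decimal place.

τ/t½ = 12/10 ≈ 1.2, so fraction remaining f = (1/2)^(12/10) ≈ 0.4353.
At steady state, accumulation factor R = 1/(1 − e^(−kτ)) ≈ 1.7709.
Single-dose peak C₀ = D/Vd = 2141/239 ≈ 8.958 mg/L.
Cmax,ss = C₀/(1 − f) ≈ 8.958/0.5647 ≈ 15.863 mg/L.
One interval later, Cmin,ss = Cmax,ss·e^(−kτ) ≈ 15.863 × 0.4353 ≈ 6.905 mg/L.

6.9 mg/L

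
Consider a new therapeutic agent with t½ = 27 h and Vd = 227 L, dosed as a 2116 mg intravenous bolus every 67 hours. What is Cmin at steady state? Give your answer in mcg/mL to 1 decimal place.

2.0 mcg/mL

Over one 67-h interval, 67/27 ≈ 2.4815 half-lives elapse, leaving f ≈ 0.1791 of each dose.
Each bolus raises the concentration by D/Vd = 2116/227 ≈ 9.322 mcg/mL.
Steady-state trough Cmin,ss = C₀·f/(1−f) ≈ 9.322 × 0.1791/0.8209 ≈ 2.034 mcg/mL.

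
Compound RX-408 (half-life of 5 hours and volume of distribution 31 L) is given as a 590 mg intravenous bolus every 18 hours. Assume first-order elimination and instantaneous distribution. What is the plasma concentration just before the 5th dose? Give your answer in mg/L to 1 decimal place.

f = (1/2)^(τ/t½) = (1/2)^(18/5) ≈ 0.0825.
C₀ = D/Vd = 590/31 ≈ 19.032 mg/L.
Before the 5th dose, 4 doses have been given. Superposition: Cmin = C₀·(f + f² + … + f^4).
≈ 19.032 × (0.0825 + 0.0068 + 0.0006 + 0.0000) ≈ 19.032 × 0.0899 ≈ 1.711 mg/L.

1.7 mg/L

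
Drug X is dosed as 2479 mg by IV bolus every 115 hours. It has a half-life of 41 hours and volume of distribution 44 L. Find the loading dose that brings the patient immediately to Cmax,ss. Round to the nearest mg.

2893 mg

f = (1/2)^(115/41) ≈ 0.143103; accumulation ratio R = 1/(1−f) ≈ 1.16700.
Loading dose to hit Cmax,ss on first dose: D_load = D_maint·R ≈ 2479 × 1.16700 ≈ 2892.99 mg.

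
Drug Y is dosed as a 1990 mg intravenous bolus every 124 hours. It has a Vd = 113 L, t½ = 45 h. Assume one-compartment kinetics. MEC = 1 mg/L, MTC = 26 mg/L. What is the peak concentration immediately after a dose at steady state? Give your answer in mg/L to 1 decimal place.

20.7 mg/L

k = ln2/t½ = ln2/45 ≈ 0.015403 h⁻¹; fraction remaining f = e^(−kτ) = e^(−0.015403×124) ≈ 0.1481.
At steady state, accumulation factor R = 1/(1 − e^(−kτ)) ≈ 1.1738.
Each bolus raises the concentration by D/Vd = 1990/113 ≈ 17.611 mg/L.
Steady-state peak Cmax,ss = C₀·R ≈ 17.611 × 1.1738 ≈ 20.672 mg/L.
Peak 20.7 mg/L vs MTC 26 mg/L: below toxic threshold.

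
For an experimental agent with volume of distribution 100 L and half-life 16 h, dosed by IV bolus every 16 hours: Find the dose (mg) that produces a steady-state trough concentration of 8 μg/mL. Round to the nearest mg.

800 mg

τ/t½ = 16/16 ≈ 1, so f = (1/2)^(16/16) ≈ 0.500000.
Cmin,ss = (D/Vd)·f/(1−f), so D = Cmin,ss·Vd·(1−f)/f.
D = 8 × 100 × (1−f)/f ≈ 8 × 100 × 1.00000 ≈ 800.00 mg.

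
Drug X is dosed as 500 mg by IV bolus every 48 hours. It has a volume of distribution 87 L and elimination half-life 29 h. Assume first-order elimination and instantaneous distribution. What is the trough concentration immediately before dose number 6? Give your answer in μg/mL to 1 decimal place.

2.7 μg/mL

f = (1/2)^(τ/t½) = (1/2)^(48/29) ≈ 0.3175.
C₀ = D/Vd = 500/87 ≈ 5.747 μg/mL.
Before the 6th dose, 5 doses have been given. Superposition: Cmin = C₀·(f + f² + … + f^5).
≈ 5.747 × (0.3175 + 0.1008 + 0.0320 + 0.0102 + 0.0032) ≈ 5.747 × 0.4637 ≈ 2.665 μg/mL.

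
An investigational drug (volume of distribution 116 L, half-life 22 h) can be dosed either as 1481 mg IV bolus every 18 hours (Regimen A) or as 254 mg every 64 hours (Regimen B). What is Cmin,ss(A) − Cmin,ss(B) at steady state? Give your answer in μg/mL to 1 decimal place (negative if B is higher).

16.4 μg/mL

Regimen A: f = (1/2)^(18/22) ≈ 0.5672; Cmin,ss = (1481/116)·f/(1−f) ≈ 16.732 μg/mL.
Regimen B: f = (1/2)^(64/22) ≈ 0.1331; Cmin,ss = (254/116)·f/(1−f) ≈ 0.336 μg/mL.
Difference ≈ 16.732 − 0.336 ≈ 16.396 μg/mL.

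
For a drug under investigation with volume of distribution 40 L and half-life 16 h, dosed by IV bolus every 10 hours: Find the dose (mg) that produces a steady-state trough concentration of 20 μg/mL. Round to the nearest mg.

τ/t½ = 10/16 ≈ 0.625, so f = (1/2)^(10/16) ≈ 0.648420.
Cmin,ss = (D/Vd)·f/(1−f), so D = Cmin,ss·Vd·(1−f)/f.
D = 20 × 40 × (1−f)/f ≈ 20 × 40 × 0.54221 ≈ 433.77 mg.

434 mg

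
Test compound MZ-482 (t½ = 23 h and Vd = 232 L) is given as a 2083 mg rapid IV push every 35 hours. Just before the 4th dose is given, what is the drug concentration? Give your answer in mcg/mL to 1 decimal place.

4.6 mcg/mL

f = (1/2)^(τ/t½) = (1/2)^(35/23) ≈ 0.3483.
C₀ = D/Vd = 2083/232 ≈ 8.978 mcg/mL.
Before the 4th dose, 3 doses have been given. Superposition: Cmin = C₀·(f + f² + … + f^3).
≈ 8.978 × (0.3483 + 0.1213 + 0.0423) ≈ 8.978 × 0.5119 ≈ 4.596 mcg/mL.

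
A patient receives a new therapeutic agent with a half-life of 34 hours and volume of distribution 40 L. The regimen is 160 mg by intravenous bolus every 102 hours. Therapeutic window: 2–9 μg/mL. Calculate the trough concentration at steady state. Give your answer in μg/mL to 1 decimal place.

0.6 μg/mL

τ = 102 h = 3 half-lives, so f = (1/2)^3 = 0.125.
Accumulation ratio R = 1/(1 − f) = 1/0.875 = 8/7.
Single-dose peak C₀ = D/Vd = 160/40 = 4 μg/mL.
Steady-state peak Cmax,ss = C₀·R = 4 × 8/7 ≈ 4.571 μg/mL.
Steady-state trough Cmin,ss = Cmax,ss·f ≈ 4.571 × 0.125 ≈ 0.571 μg/mL.
Trough 0.6 μg/mL vs MEC 2 μg/mL: subtherapeutic.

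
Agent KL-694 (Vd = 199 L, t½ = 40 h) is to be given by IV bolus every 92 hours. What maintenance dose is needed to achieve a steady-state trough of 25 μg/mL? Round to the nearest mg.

τ/t½ = 92/40 ≈ 2.3, so f = (1/2)^(92/40) ≈ 0.203063.
Cmin,ss = (D/Vd)·f/(1−f), so D = Cmin,ss·Vd·(1−f)/f.
D = 25 × 199 × (1−f)/f ≈ 25 × 199 × 3.92458 ≈ 19524.79 mg.

19525 mg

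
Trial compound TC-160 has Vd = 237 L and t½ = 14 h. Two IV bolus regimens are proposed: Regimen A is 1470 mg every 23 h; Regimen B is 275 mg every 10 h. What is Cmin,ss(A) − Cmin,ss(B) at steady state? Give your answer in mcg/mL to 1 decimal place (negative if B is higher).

Regimen A: f = (1/2)^(23/14) ≈ 0.3202; Cmin,ss = (1470/237)·f/(1−f) ≈ 2.922 mcg/mL.
Regimen B: f = (1/2)^(10/14) ≈ 0.6095; Cmin,ss = (275/237)·f/(1−f) ≈ 1.811 mcg/mL.
Difference ≈ 2.922 − 1.811 ≈ 1.111 mcg/mL.

1.1 mcg/mL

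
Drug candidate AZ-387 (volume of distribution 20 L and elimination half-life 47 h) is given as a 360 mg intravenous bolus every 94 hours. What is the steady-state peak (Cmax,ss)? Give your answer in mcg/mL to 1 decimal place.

The dosing interval is 2 half-lives, so f = 2^(−2) = 0.25.
At steady state, R = 1/(1 − 0.25) = 4/3.
Single-dose peak C₀ = D/Vd = 360/20 = 18 mcg/mL.
Steady-state peak Cmax,ss = C₀·R = 18 × 4/3 ≈ 24.000 mcg/mL.

24.0 mcg/mL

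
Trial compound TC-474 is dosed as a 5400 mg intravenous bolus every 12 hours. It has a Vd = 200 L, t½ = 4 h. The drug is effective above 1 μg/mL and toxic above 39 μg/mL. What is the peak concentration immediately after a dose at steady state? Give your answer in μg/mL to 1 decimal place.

The dosing interval is 3 half-lives, so f = 2^(−3) = 0.125.
Accumulation ratio R = 1/(1 − f) = 1/0.875 = 8/7.
Single-dose peak C₀ = D/Vd = 5400/200 = 27 μg/mL.
Steady-state peak Cmax,ss = C₀·R = 27 × 8/7 ≈ 30.857 μg/mL.
Peak 30.9 μg/mL vs MTC 39 μg/mL: below toxic threshold.

30.9 μg/mL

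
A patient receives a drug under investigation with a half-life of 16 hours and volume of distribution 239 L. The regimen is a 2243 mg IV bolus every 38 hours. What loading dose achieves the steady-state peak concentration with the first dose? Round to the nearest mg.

2779 mg

f = (1/2)^(38/16) ≈ 0.192776; accumulation ratio R = 1/(1−f) ≈ 1.23881.
Loading dose to hit Cmax,ss on first dose: D_load = D_maint·R ≈ 2243 × 1.23881 ≈ 2778.65 mg.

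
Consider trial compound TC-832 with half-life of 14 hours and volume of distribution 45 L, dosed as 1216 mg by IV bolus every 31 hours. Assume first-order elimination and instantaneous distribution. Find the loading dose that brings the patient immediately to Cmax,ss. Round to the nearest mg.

1550 mg

f = (1/2)^(31/14) ≈ 0.215493; accumulation ratio R = 1/(1−f) ≈ 1.27469.
Loading dose to hit Cmax,ss on first dose: D_load = D_maint·R ≈ 1216 × 1.27469 ≈ 1550.02 mg.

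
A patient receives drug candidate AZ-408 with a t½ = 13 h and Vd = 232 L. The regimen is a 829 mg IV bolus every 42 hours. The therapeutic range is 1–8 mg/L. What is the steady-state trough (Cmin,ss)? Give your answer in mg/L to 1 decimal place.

0.4 mg/L

Over one 42-h interval, 42/13 ≈ 3.2308 half-lives elapse, leaving f ≈ 0.1065 of each dose.
Each bolus raises the concentration by D/Vd = 829/232 ≈ 3.573 mg/L.
Steady-state trough Cmin,ss = C₀·f/(1−f) ≈ 3.573 × 0.1065/0.8935 ≈ 0.426 mg/L.
Trough 0.4 mg/L vs MEC 1 mg/L: subtherapeutic.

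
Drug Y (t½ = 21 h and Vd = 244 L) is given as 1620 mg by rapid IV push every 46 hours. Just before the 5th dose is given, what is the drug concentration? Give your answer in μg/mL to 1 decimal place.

1.9 μg/mL

f = (1/2)^(τ/t½) = (1/2)^(46/21) ≈ 0.2191.
C₀ = D/Vd = 1620/244 ≈ 6.639 μg/mL.
Before the 5th dose, 4 doses have been given. Superposition: Cmin = C₀·(f + f² + … + f^4).
≈ 6.639 × (0.2191 + 0.0480 + 0.0105 + 0.0023) ≈ 6.639 × 0.2799 ≈ 1.858 μg/mL.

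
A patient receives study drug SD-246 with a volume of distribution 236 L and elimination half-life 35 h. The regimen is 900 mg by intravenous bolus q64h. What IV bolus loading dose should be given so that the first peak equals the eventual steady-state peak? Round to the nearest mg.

1253 mg

f = (1/2)^(64/35) ≈ 0.281543; accumulation ratio R = 1/(1−f) ≈ 1.39187.
Loading dose to hit Cmax,ss on first dose: D_load = D_maint·R ≈ 900 × 1.39187 ≈ 1252.68 mg.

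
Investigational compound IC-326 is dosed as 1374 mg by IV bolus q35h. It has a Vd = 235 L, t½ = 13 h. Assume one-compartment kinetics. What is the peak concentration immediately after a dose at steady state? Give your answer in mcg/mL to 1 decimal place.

k = ln2/t½ = ln2/13 ≈ 0.053319 h⁻¹; fraction remaining f = e^(−kτ) = e^(−0.053319×35) ≈ 0.1547.
At steady state, accumulation factor R = 1/(1 − e^(−kτ)) ≈ 1.1830.
Each bolus raises the concentration by D/Vd = 1374/235 ≈ 5.847 mcg/mL.
Cmax,ss = C₀/(1 − f) ≈ 5.847/0.8453 ≈ 6.917 mcg/mL.

6.9 mcg/mL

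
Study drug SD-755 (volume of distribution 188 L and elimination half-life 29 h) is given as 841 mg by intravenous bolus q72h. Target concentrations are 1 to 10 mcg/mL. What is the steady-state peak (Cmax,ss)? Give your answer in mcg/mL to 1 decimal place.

τ/t½ = 72/29 ≈ 2.4828, so fraction remaining f = (1/2)^(72/29) ≈ 0.1789.
At steady state, accumulation factor R = 1/(1 − e^(−kτ)) ≈ 1.2179.
Single-dose peak C₀ = D/Vd = 841/188 ≈ 4.473 mcg/mL.
Steady-state peak Cmax,ss = C₀·R ≈ 4.473 × 1.2179 ≈ 5.448 mcg/mL.
Peak 5.4 mcg/mL vs MTC 10 mcg/mL: below toxic threshold.

5.4 mcg/mL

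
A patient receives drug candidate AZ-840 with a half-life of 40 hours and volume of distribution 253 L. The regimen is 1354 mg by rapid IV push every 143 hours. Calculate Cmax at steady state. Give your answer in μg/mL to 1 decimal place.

5.8 μg/mL

τ/t½ = 143/40 ≈ 3.575, so fraction remaining f = (1/2)^(143/40) ≈ 0.0839.
Accumulation ratio R = 1/(1 − f) ≈ 1/0.9161 ≈ 1.0916.
Each bolus raises the concentration by D/Vd = 1354/253 ≈ 5.352 μg/mL.
Steady-state peak Cmax,ss = C₀·R ≈ 5.352 × 1.0916 ≈ 5.842 μg/mL.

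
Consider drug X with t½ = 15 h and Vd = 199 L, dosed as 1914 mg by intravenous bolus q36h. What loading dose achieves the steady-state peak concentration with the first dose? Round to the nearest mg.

f = (1/2)^(36/15) ≈ 0.189465; accumulation ratio R = 1/(1−f) ≈ 1.23375.
Loading dose to hit Cmax,ss on first dose: D_load = D_maint·R ≈ 1914 × 1.23375 ≈ 2361.40 mg.

2361 mg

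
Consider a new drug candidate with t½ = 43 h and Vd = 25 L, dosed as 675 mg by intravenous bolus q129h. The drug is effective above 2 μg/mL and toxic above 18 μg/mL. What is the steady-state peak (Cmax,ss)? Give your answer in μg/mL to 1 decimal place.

30.9 μg/mL

τ = 129 h = 3 half-lives, so f = (1/2)^3 = 0.125.
At steady state, R = 1/(1 − 0.125) = 8/7.
Single-dose peak C₀ = D/Vd = 675/25 = 27 μg/mL.
Steady-state peak Cmax,ss = C₀·R = 27 × 8/7 ≈ 30.857 μg/mL.
Peak 30.9 μg/mL vs MTC 18 μg/mL: exceeds toxic threshold.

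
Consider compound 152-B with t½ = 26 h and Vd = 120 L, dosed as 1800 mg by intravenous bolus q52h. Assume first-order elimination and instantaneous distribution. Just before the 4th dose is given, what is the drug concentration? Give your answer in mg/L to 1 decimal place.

f = (1/2)^(τ/t½) = (1/2)^(52/26) ≈ 0.2500.
C₀ = D/Vd = 1800/120 ≈ 15.000 mg/L.
Before the 4th dose, 3 doses have been given. Superposition: Cmin = C₀·(f + f² + … + f^3).
≈ 15.000 × (0.2500 + 0.0625 + 0.0156) ≈ 15.000 × 0.3281 ≈ 4.921 mg/L.

4.9 mg/L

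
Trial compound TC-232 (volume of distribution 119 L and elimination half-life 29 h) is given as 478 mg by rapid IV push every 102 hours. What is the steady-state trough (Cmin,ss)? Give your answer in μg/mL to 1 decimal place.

k = ln2/t½ = ln2/29 ≈ 0.023902 h⁻¹; fraction remaining f = e^(−kτ) = e^(−0.023902×102) ≈ 0.0873.
Accumulation ratio R = 1/(1 − f) ≈ 1/0.9127 ≈ 1.0957.
Each bolus raises the concentration by D/Vd = 478/119 ≈ 4.017 μg/mL.
Cmax,ss = C₀/(1 − f) ≈ 4.017/0.9127 ≈ 4.401 μg/mL.
Steady-state trough Cmin,ss = Cmax,ss·f ≈ 4.401 × 0.0873 ≈ 0.384 μg/mL.

0.4 μg/mL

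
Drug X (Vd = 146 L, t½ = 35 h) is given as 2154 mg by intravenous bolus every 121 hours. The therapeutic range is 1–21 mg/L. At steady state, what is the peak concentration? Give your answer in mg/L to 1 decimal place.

16.2 mg/L

τ/t½ = 121/35 ≈ 3.4571, so fraction remaining f = (1/2)^(121/35) ≈ 0.0911.
At steady state, accumulation factor R = 1/(1 − e^(−kτ)) ≈ 1.1002.
Single-dose peak C₀ = D/Vd = 2154/146 ≈ 14.753 mg/L.
Cmax,ss = C₀/(1 − f) ≈ 14.753/0.9089 ≈ 16.232 mg/L.
Peak 16.2 mg/L vs MTC 21 mg/L: below toxic threshold.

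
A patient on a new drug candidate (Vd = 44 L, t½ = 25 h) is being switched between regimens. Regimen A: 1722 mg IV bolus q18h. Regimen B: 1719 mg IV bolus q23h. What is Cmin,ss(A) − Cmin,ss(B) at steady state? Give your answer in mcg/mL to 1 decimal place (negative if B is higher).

16.7 mcg/mL

Regimen A: f = (1/2)^(18/25) ≈ 0.6071; Cmin,ss = (1722/44)·f/(1−f) ≈ 60.473 mcg/mL.
Regimen B: f = (1/2)^(23/25) ≈ 0.5285; Cmin,ss = (1719/44)·f/(1−f) ≈ 43.791 mcg/mL.
Difference ≈ 60.473 − 43.791 ≈ 16.682 mcg/mL.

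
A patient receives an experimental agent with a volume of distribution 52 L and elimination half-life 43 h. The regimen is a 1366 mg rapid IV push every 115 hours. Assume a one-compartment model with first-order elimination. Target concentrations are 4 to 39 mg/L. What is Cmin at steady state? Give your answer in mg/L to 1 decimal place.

4.9 mg/L

τ/t½ = 115/43 ≈ 2.6744, so fraction remaining f = (1/2)^(115/43) ≈ 0.1566.
Single-dose peak C₀ = D/Vd = 1366/52 ≈ 26.269 mg/L.
Steady-state trough Cmin,ss = C₀·f/(1−f) ≈ 26.269 × 0.1566/0.8434 ≈ 4.878 mg/L.
Trough 4.9 mg/L vs MEC 4 mg/L: adequate.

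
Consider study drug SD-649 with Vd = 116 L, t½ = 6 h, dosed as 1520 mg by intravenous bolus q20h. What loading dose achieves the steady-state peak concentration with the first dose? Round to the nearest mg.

1687 mg

f = (1/2)^(20/6) ≈ 0.099213; accumulation ratio R = 1/(1−f) ≈ 1.11014.
Loading dose to hit Cmax,ss on first dose: D_load = D_maint·R ≈ 1520 × 1.11014 ≈ 1687.41 mg.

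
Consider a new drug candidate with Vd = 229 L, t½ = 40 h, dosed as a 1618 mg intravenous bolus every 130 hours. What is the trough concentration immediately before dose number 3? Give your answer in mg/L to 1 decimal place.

0.8 mg/L

f = (1/2)^(τ/t½) = (1/2)^(130/40) ≈ 0.1051.
C₀ = D/Vd = 1618/229 ≈ 7.066 mg/L.
Before the 3rd dose, 2 doses have been given. Superposition: Cmin = C₀·(f + f²).
≈ 7.066 × (0.1051 + 0.0110) ≈ 7.066 × 0.1161 ≈ 0.820 mg/L.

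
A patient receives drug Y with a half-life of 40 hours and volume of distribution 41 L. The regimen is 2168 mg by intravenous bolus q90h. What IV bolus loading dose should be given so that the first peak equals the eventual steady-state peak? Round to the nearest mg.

f = (1/2)^(90/40) ≈ 0.210224; accumulation ratio R = 1/(1−f) ≈ 1.26618.
Loading dose to hit Cmax,ss on first dose: D_load = D_maint·R ≈ 2168 × 1.26618 ≈ 2745.08 mg.

2745 mg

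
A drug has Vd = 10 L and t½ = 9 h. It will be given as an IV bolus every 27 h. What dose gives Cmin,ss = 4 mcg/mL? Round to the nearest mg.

280 mg

τ/t½ = 27/9 ≈ 3, so f = (1/2)^(27/9) ≈ 0.125000.
Cmin,ss = (D/Vd)·f/(1−f), so D = Cmin,ss·Vd·(1−f)/f.
D = 4 × 10 × (1−f)/f ≈ 4 × 10 × 7.00000 ≈ 280.00 mg.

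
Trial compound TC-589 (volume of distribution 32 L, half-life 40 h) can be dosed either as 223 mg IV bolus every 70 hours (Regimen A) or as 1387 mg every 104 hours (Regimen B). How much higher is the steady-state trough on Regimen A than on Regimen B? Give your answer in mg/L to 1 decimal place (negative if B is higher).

-5.6 mg/L

Regimen A: f = (1/2)^(70/40) ≈ 0.2973; Cmin,ss = (223/32)·f/(1−f) ≈ 2.948 mg/L.
Regimen B: f = (1/2)^(104/40) ≈ 0.1649; Cmin,ss = (1387/32)·f/(1−f) ≈ 8.559 mg/L.
Difference ≈ 2.948 − 8.559 ≈ -5.611 mg/L.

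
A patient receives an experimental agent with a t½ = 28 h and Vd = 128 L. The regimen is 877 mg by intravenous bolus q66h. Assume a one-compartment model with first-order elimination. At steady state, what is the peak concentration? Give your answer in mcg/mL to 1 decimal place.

Over one 66-h interval, 66/28 ≈ 2.3571 half-lives elapse, leaving f ≈ 0.1952 of each dose.
Accumulation ratio R = 1/(1 − f) ≈ 1/0.8048 ≈ 1.2425.
Single-dose peak C₀ = D/Vd = 877/128 ≈ 6.852 mcg/mL.
Cmax,ss = C₀/(1 − f) ≈ 6.852/0.8048 ≈ 8.514 mcg/mL.

8.5 mcg/mL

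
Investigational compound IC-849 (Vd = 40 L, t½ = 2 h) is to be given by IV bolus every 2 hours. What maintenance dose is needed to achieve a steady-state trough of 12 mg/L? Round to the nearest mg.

τ/t½ = 2/2 ≈ 1, so f = (1/2)^(2/2) ≈ 0.500000.
Cmin,ss = (D/Vd)·f/(1−f), so D = Cmin,ss·Vd·(1−f)/f.
D = 12 × 40 × (1−f)/f ≈ 12 × 40 × 1.00000 ≈ 480.00 mg.

480 mg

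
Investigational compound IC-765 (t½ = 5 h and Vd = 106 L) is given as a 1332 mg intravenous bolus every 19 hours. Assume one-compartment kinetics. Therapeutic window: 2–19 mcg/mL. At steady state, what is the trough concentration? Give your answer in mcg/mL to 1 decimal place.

1.0 mcg/mL

Over one 19-h interval, 19/5 ≈ 3.8 half-lives elapse, leaving f ≈ 0.0718 of each dose.
At steady state, accumulation factor R = 1/(1 − e^(−kτ)) ≈ 1.0774.
Single-dose peak C₀ = D/Vd = 1332/106 ≈ 12.566 mcg/mL.
Cmax,ss = C₀/(1 − f) ≈ 12.566/0.9282 ≈ 13.538 mcg/mL.
One interval later, Cmin,ss = Cmax,ss·e^(−kτ) ≈ 13.538 × 0.0718 ≈ 0.972 mcg/mL.
Trough 1.0 mcg/mL vs MEC 2 mcg/mL: subtherapeutic.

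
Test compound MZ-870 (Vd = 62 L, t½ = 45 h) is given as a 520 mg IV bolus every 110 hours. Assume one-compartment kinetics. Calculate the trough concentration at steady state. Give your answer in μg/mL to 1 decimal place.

k = ln2/t½ = ln2/45 ≈ 0.015403 h⁻¹; fraction remaining f = e^(−kτ) = e^(−0.015403×110) ≈ 0.1837.
Each bolus raises the concentration by D/Vd = 520/62 ≈ 8.387 μg/mL.
Steady-state trough Cmin,ss = C₀·f/(1−f) ≈ 8.387 × 0.1837/0.8163 ≈ 1.887 μg/mL.

1.9 μg/mL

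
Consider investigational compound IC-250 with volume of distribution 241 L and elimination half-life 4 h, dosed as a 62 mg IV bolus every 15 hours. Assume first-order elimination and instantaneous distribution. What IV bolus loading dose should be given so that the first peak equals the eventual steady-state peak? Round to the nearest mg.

67 mg

f = (1/2)^(15/4) ≈ 0.074325; accumulation ratio R = 1/(1−f) ≈ 1.08029.
Loading dose to hit Cmax,ss on first dose: D_load = D_maint·R ≈ 62 × 1.08029 ≈ 66.98 mg.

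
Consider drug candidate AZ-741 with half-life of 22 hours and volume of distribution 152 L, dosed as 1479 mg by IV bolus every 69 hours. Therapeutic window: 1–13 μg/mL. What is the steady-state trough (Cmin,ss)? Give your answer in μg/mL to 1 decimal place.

1.2 μg/mL

τ/t½ = 69/22 ≈ 3.1364, so fraction remaining f = (1/2)^(69/22) ≈ 0.1137.
Accumulation ratio R = 1/(1 − f) ≈ 1/0.8863 ≈ 1.1283.
Each bolus raises the concentration by D/Vd = 1479/152 ≈ 9.730 μg/mL.
Steady-state peak Cmax,ss = C₀·R ≈ 9.730 × 1.1283 ≈ 10.978 μg/mL.
Steady-state trough Cmin,ss = Cmax,ss·f ≈ 10.978 × 0.1137 ≈ 1.248 μg/mL.
Trough 1.2 μg/mL vs MEC 1 μg/mL: adequate.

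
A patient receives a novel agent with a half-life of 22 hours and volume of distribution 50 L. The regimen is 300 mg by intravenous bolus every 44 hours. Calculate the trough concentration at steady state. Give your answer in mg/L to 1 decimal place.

τ = 44 h = 2 half-lives, so f = (1/2)^2 = 0.25.
Accumulation ratio R = 1/(1 − f) = 1/0.75 = 4/3.
Single-dose peak C₀ = D/Vd = 300/50 = 6 mg/L.
Steady-state peak Cmax,ss = C₀·R = 6 × 4/3 ≈ 8.000 mg/L.
Steady-state trough Cmin,ss = Cmax,ss·f ≈ 8.000 × 0.25 ≈ 2.000 mg/L.

2.0 mg/L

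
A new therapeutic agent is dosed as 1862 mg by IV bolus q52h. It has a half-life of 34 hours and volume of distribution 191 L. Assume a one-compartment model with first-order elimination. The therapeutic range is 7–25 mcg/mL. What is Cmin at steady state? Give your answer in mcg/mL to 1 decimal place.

k = ln2/t½ = ln2/34 ≈ 0.020387 h⁻¹; fraction remaining f = e^(−kτ) = e^(−0.020387×52) ≈ 0.3464.
At steady state, accumulation factor R = 1/(1 − e^(−kτ)) ≈ 1.5300.
Single-dose peak C₀ = D/Vd = 1862/191 ≈ 9.749 mcg/mL.
Cmax,ss = C₀/(1 − f) ≈ 9.749/0.6536 ≈ 14.916 mcg/mL.
One interval later, Cmin,ss = Cmax,ss·e^(−kτ) ≈ 14.916 × 0.3464 ≈ 5.167 mcg/mL.
Trough 5.2 mcg/mL vs MEC 7 mcg/mL: subtherapeutic.

5.2 mcg/mL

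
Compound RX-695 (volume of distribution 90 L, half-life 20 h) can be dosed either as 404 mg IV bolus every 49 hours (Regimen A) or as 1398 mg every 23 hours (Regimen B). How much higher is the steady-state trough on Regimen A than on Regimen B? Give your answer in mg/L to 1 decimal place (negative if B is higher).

-11.7 mg/L

Regimen A: f = (1/2)^(49/20) ≈ 0.1830; Cmin,ss = (404/90)·f/(1−f) ≈ 1.005 mg/L.
Regimen B: f = (1/2)^(23/20) ≈ 0.4506; Cmin,ss = (1398/90)·f/(1−f) ≈ 12.740 mg/L.
Difference ≈ 1.005 − 12.740 ≈ -11.735 mg/L.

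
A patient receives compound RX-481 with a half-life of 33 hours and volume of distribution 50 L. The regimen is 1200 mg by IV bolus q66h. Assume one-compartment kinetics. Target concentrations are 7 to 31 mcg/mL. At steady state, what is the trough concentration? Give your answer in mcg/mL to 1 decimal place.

8.0 mcg/mL

The dosing interval is 2 half-lives, so f = 2^(−2) = 0.25.
Accumulation ratio R = 1/(1 − f) = 1/0.75 = 4/3.
Single-dose peak C₀ = D/Vd = 1200/50 = 24 mcg/mL.
Steady-state peak Cmax,ss = C₀·R = 24 × 4/3 ≈ 32.000 mcg/mL.
Steady-state trough Cmin,ss = Cmax,ss·f ≈ 32.000 × 0.25 ≈ 8.000 mcg/mL.
Trough 8.0 mcg/mL vs MEC 7 mcg/mL: adequate.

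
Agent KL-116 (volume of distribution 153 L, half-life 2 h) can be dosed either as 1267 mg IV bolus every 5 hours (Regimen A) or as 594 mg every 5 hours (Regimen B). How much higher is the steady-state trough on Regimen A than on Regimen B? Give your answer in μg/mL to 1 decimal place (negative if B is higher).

Regimen A: f = (1/2)^(5/2) ≈ 0.1768; Cmin,ss = (1267/153)·f/(1−f) ≈ 1.779 μg/mL.
Regimen B: f = (1/2)^(5/2) ≈ 0.1768; Cmin,ss = (594/153)·f/(1−f) ≈ 0.834 μg/mL.
Difference ≈ 1.779 − 0.834 ≈ 0.945 μg/mL.

0.9 μg/mL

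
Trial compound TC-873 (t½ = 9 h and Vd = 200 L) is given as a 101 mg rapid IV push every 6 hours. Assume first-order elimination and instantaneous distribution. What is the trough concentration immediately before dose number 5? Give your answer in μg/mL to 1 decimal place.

0.7 μg/mL

f = (1/2)^(τ/t½) = (1/2)^(6/9) ≈ 0.6300.
C₀ = D/Vd = 101/200 ≈ 0.505 μg/mL.
Before the 5th dose, 4 doses have been given. Superposition: Cmin = C₀·(f + f² + … + f^4).
≈ 0.505 × (0.6300 + 0.3969 + 0.2500 + 0.1575) ≈ 0.505 × 1.4344 ≈ 0.724 μg/mL.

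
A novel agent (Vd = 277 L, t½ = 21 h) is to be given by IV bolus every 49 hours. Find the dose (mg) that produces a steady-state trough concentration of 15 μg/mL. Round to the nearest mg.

16785 mg

τ/t½ = 49/21 ≈ 2.3333, so f = (1/2)^(49/21) ≈ 0.198425.
Cmin,ss = (D/Vd)·f/(1−f), so D = Cmin,ss·Vd·(1−f)/f.
D = 15 × 277 × (1−f)/f ≈ 15 × 277 × 4.03969 ≈ 16784.91 mg.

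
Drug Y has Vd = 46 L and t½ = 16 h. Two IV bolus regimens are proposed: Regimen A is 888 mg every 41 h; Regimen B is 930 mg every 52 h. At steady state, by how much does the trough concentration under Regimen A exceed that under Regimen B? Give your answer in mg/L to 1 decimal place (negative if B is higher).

1.6 mg/L

Regimen A: f = (1/2)^(41/16) ≈ 0.1693; Cmin,ss = (888/46)·f/(1−f) ≈ 3.934 mg/L.
Regimen B: f = (1/2)^(52/16) ≈ 0.1051; Cmin,ss = (930/46)·f/(1−f) ≈ 2.374 mg/L.
Difference ≈ 3.934 − 2.374 ≈ 1.560 mg/L.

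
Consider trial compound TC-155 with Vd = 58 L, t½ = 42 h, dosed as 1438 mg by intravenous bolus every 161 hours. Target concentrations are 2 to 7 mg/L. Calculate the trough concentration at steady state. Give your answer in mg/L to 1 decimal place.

τ/t½ = 161/42 ≈ 3.8333, so fraction remaining f = (1/2)^(161/42) ≈ 0.0702.
At steady state, accumulation factor R = 1/(1 − e^(−kτ)) ≈ 1.0755.
Each bolus raises the concentration by D/Vd = 1438/58 ≈ 24.793 mg/L.
Cmax,ss = C₀/(1 − f) ≈ 24.793/0.9298 ≈ 26.665 mg/L.
One interval later, Cmin,ss = Cmax,ss·e^(−kτ) ≈ 26.665 × 0.0702 ≈ 1.872 mg/L.
Trough 1.9 mg/L vs MEC 2 mg/L: subtherapeutic.

1.9 mg/L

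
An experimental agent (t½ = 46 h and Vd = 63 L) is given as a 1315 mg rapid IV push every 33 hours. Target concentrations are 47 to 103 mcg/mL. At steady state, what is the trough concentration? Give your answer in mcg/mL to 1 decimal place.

Over one 33-h interval, 33/46 ≈ 0.71739 half-lives elapse, leaving f ≈ 0.6082 of each dose.
Accumulation ratio R = 1/(1 − f) ≈ 1/0.3918 ≈ 2.5523.
Each bolus raises the concentration by D/Vd = 1315/63 ≈ 20.873 mcg/mL.
Steady-state peak Cmax,ss = C₀·R ≈ 20.873 × 2.5523 ≈ 53.274 mcg/mL.
Steady-state trough Cmin,ss = Cmax,ss·f ≈ 53.274 × 0.6082 ≈ 32.401 mcg/mL.
Trough 32.4 mcg/mL vs MEC 47 mcg/mL: subtherapeutic.

32.4 mcg/mL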